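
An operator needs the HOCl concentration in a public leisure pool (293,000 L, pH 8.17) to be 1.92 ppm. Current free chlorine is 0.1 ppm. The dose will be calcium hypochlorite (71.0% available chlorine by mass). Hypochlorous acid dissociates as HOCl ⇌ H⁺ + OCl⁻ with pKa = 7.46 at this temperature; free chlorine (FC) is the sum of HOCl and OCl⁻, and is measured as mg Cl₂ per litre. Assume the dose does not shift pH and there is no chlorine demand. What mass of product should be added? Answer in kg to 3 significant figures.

4.81 kg

[OCl⁻]/[HOCl] = 10^(pH − pKa) = 10^(8.17 − 7.46) = 5.129; fraction as HOCl = 1/(1 + 5.129) = 0.1632.
Free chlorine required for 1.92 ppm HOCl: 1.92 / 0.1632 = 11.77 ppm.
FC to add: 11.77 − 0.1 = 11.67 mg/L as Cl₂.
Cl₂ equivalent: 11.67 mg/L × 293,000 L = 3418 g.
Product at 71.0% available Cl: 3418 / 0.71 = 4815 g.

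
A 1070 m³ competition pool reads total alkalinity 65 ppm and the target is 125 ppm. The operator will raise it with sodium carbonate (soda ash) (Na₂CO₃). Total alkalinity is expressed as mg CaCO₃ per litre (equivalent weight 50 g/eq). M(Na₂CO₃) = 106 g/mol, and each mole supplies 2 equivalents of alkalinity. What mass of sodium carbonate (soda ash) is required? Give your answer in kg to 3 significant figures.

68.1 kg

Volume: 1070 m³ = 1,070,000 L.
Alkalinity to add: (125 − 65) = 60 mg/L as CaCO₃ × 1,070,000 L = 64,200 g as CaCO₃.
Equivalents: 64,200 g ÷ 50 g/eq = 1284 eq.
Each mole of Na₂CO₃ supplies 2 eq, so 1284 / 2 = 642 mol.
Mass: 642 mol × 106 g/mol = 68,050 g.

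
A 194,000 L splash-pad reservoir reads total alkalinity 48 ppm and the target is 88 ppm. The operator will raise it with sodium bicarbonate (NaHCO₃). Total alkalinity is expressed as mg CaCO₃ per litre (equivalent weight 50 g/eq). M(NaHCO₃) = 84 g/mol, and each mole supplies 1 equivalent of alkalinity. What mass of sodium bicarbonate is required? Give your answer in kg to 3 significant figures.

Alkalinity to add: (88 − 48) = 40 mg/L as CaCO₃ × 194,000 L = 7760 g as CaCO₃.
Equivalents: 7760 g ÷ 50 g/eq = 155.2 eq.
NaHCO₃ supplies 1 eq per mole → 155.2 mol.
Mass: 155.2 mol × 84 g/mol = 13,040 g.

13.0 kg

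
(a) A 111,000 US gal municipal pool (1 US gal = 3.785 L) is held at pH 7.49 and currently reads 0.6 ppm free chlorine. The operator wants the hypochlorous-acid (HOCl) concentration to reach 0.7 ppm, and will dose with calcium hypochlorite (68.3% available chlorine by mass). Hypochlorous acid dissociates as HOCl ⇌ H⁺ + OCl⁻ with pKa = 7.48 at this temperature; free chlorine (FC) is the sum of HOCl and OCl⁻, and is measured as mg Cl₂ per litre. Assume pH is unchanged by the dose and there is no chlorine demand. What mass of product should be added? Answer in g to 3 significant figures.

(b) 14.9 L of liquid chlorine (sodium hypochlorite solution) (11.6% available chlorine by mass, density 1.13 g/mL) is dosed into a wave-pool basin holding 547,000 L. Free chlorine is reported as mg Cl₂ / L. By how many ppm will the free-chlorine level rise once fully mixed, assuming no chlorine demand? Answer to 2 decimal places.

(a) Volume: 111,000 US gal × 3.785 L/gal = 420,135 L.
(a) [OCl⁻]/[HOCl] = 10^(pH − pKa) = 10^(7.49 − 7.48) = 1.023; fraction as HOCl = 1/(1 + 1.023) = 0.4942.
(a) Free chlorine required for 0.7 ppm HOCl: 0.7 / 0.4942 = 1.416 ppm.
(a) FC to add: 1.416 − 0.6 = 0.8163 mg/L as Cl₂.
(a) Cl₂ equivalent: 0.8163 mg/L × 420,135 L = 343 g.
(a) Product at 68.3% available Cl: 343 / 0.683 = 502.1 g.

(b) Mass of solution: 14.9 L × 1000 mL/L × 1.13 g/mL = 16,840 g.
(b) Available chlorine delivered: 16,840 g × 0.116 = 1953 g as Cl₂.
(b) Concentration rise: 1953 g / 547,000 L = 3.571 mg/L = 3.57 ppm.

(a) 502 g; (b) 3.57 ppm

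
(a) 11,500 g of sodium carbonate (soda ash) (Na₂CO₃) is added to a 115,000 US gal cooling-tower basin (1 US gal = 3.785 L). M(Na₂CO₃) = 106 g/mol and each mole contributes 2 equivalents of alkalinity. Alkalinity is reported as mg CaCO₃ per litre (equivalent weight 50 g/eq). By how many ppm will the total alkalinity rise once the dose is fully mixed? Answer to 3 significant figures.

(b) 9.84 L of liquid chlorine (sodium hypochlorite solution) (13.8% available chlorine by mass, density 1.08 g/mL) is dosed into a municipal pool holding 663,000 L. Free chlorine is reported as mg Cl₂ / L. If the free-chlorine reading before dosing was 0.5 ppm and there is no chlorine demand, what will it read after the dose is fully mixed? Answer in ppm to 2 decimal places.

(a) 24.9 ppm; (b) 2.71 ppm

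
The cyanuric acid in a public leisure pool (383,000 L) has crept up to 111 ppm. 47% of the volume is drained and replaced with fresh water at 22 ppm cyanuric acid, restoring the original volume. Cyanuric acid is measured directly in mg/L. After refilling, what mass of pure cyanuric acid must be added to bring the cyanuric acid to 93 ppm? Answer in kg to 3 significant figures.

After draining 47% and refilling: 111 × 0.53 + 22 × 0.47 = 69.17 ppm.
Deficit to target: 93 − 69.17 = 23.83 mg/L.
Mass: 23.83 mg/L × 383,000 L = 9127 g cyanuric acid.

9.13 kg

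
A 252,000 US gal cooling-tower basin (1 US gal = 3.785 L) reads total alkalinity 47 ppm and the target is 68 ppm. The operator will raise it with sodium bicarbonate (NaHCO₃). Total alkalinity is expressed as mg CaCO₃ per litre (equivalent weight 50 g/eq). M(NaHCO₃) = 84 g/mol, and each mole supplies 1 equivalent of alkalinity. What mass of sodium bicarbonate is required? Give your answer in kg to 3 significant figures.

33.7 kg

Volume: 252,000 US gal × 3.785 L/gal = 953,820 L.
Alkalinity to add: (68 − 47) = 21 mg/L as CaCO₃ × 953,820 L = 20,030 g as CaCO₃.
Equivalents: 20,030 g ÷ 50 g/eq = 400.6 eq.
NaHCO₃ supplies 1 eq per mole → 400.6 mol.
Mass: 400.6 mol × 84 g/mol = 33,650 g.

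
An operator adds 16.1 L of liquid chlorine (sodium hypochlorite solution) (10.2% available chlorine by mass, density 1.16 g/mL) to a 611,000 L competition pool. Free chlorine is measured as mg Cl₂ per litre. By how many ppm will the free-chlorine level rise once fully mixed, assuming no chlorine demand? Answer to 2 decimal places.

Mass of solution: 16.1 L × 1000 mL/L × 1.16 g/mL = 18,680 g.
Available chlorine delivered: 18,680 g × 0.102 = 1905 g as Cl₂.
Concentration rise: 1905 g / 611,000 L = 3.118 mg/L = 3.12 ppm.

3.12 ppm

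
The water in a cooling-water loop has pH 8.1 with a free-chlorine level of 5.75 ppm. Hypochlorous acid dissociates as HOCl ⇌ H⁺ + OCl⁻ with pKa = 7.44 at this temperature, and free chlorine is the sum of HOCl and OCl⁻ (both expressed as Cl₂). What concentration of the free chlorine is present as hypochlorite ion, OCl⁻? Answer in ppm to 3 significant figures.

[OCl⁻]/[HOCl] = 10^(pH − pKa) = 10^(8.1 − 7.44) = 10^0.66 = 4.571.
Fraction as HOCl = 1 / (1 + 4.571) = 0.1795.
OCl⁻ = (1 − 0.1795) × 5.75 ppm = 4.718 ppm.

4.72 ppm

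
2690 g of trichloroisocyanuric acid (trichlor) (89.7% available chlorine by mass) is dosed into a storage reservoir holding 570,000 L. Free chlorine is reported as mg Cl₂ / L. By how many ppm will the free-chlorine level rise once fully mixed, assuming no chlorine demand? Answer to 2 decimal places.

4.23 ppm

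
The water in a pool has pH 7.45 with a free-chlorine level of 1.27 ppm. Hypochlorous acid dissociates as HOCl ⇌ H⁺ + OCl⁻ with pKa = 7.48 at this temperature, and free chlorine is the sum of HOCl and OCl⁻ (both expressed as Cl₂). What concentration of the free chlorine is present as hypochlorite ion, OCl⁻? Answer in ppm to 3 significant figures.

[OCl⁻]/[HOCl] = 10^(pH − pKa) = 10^(7.45 − 7.48) = 10^-0.03 = 0.9333.
Fraction as HOCl = 1 / (1 + 0.9333) = 0.5173.
OCl⁻ = (1 − 0.5173) × 1.27 ppm = 0.6131 ppm.

0.613 ppm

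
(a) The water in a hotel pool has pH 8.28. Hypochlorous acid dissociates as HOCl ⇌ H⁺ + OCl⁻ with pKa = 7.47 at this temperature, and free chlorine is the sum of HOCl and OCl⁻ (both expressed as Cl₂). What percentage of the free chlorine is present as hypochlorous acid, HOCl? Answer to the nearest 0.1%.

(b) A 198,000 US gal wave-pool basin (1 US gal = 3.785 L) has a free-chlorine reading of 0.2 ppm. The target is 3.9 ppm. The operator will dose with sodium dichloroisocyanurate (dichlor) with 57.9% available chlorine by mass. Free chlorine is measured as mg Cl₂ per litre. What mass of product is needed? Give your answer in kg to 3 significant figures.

(a) 13.4%; (b) 4.79 kg

(a) [OCl⁻]/[HOCl] = 10^(pH − pKa) = 10^(8.28 − 7.47) = 10^0.81 = 6.457.
(a) Fraction as HOCl = 1 / (1 + 6.457) = 0.1341.

(b) Volume: 198,000 US gal × 3.785 L/gal = 749,430 L.
(b) Chlorine deficit: 3.9 − 0.2 = 3.7 ppm = 3.7 mg/L as Cl₂.
(b) Cl₂ equivalent needed: 3.7 mg/L × 749,430 L = 2,773,000 mg = 2773 g.
(b) Product at 57.9% available chlorine: 2773 / 0.579 = 4789 g.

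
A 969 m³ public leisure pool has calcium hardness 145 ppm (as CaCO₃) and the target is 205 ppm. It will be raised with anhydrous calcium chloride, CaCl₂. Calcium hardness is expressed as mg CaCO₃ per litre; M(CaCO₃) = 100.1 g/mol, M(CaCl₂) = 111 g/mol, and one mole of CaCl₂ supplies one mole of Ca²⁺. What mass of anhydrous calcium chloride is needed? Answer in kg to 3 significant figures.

Volume: 969 m³ = 969,000 L.
Hardness to add: (205 − 145) = 60 mg/L as CaCO₃ × 969,000 L = 58,140 g as CaCO₃.
Moles of Ca²⁺ (1 mol Ca²⁺ ≡ 1 mol CaCO₃): 58,140 / 100.1 g/mol = 580.8 mol.
Mass of CaCl₂: 580.8 × 111 = 64,470 g.

64.5 kg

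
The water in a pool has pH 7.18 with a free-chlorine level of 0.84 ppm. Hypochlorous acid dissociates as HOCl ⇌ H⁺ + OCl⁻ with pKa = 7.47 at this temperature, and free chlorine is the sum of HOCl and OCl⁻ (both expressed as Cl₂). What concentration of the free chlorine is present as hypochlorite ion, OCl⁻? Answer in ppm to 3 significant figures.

0.285 ppm

[OCl⁻]/[HOCl] = 10^(pH − pKa) = 10^(7.18 − 7.47) = 10^-0.29 = 0.5129.
Fraction as HOCl = 1 / (1 + 0.5129) = 0.661.
OCl⁻ = (1 − 0.661) × 0.84 ppm = 0.2848 ppm.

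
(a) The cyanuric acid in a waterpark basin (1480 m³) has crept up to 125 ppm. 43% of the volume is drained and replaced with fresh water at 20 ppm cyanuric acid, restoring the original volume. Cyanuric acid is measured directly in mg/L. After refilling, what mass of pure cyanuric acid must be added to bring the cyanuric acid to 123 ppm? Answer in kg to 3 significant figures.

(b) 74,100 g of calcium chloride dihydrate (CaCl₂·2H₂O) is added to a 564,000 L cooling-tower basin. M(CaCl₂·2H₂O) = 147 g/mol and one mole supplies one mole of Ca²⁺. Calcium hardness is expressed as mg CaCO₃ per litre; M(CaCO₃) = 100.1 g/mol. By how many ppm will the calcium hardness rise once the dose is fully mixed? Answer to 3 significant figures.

(a) 63.9 kg; (b) 89.5 ppm

(a) Volume: 1480 m³ = 1,480,000 L.
(a) After draining 43% and refilling: 125 × 0.57 + 20 × 0.43 = 79.85 ppm.
(a) Deficit to target: 123 − 79.85 = 43.15 mg/L.
(a) Mass: 43.15 mg/L × 1,480,000 L = 63,860 g cyanuric acid.

(b) Moles of Ca²⁺: 74,100 g ÷ 147 g/mol = 504.1 mol.
(b) As CaCO₃: 504.1 mol × 100.1 g/mol = 50,460 g.
(b) Rise: 50,460 g / 564,000 L × 1000 = 89.47 mg/L.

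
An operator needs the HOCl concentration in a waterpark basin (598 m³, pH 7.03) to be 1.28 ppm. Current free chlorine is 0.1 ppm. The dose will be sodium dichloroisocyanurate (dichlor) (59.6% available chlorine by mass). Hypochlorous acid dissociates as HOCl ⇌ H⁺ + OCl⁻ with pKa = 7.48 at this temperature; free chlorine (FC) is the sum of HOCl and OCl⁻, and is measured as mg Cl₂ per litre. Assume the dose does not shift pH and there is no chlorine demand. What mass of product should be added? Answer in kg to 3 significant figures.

1.64 kg

Volume: 598 m³ = 598,000 L.
[OCl⁻]/[HOCl] = 10^(pH − pKa) = 10^(7.03 − 7.48) = 0.3548; fraction as HOCl = 1/(1 + 0.3548) = 0.7381.
Free chlorine required for 1.28 ppm HOCl: 1.28 / 0.7381 = 1.734 ppm.
FC to add: 1.734 − 0.1 = 1.634 mg/L as Cl₂.
Cl₂ equivalent: 1.634 mg/L × 598,000 L = 977.2 g.
Product at 59.6% available Cl: 977.2 / 0.596 = 1640 g.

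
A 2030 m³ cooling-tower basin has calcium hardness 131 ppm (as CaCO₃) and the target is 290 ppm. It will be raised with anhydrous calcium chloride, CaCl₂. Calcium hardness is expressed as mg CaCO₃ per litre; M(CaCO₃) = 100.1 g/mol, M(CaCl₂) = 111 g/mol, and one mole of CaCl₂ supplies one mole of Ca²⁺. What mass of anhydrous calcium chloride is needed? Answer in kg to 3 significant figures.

358 kg

Volume: 2030 m³ = 2,030,000 L.
Hardness to add: (290 − 131) = 159 mg/L as CaCO₃ × 2,030,000 L = 322,800 g as CaCO₃.
Moles of Ca²⁺ (1 mol Ca²⁺ ≡ 1 mol CaCO₃): 322,800 / 100.1 g/mol = 3224 mol.
Mass of CaCl₂: 3224 × 111 = 357,900 g.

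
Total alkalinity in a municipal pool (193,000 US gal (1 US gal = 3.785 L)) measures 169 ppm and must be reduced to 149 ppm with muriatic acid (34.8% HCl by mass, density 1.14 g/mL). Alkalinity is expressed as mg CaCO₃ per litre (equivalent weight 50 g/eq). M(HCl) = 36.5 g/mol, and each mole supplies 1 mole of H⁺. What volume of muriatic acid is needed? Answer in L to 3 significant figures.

Volume: 193,000 US gal × 3.785 L/gal = 730,505 L.
Alkalinity to neutralize: (169 − 149) = 20 mg/L as CaCO₃ × 730,505 L = 14,610 g as CaCO₃.
Equivalents of H⁺ required: 14,610 ÷ 50 g/eq = 292.2 eq = 292.2 mol HCl.
Mass of HCl: 292.2 × 36.5 = 10,670 g.
Mass of 34.8% solution: 10,670 / 0.348 = 30,650 g.
Volume: 30,650 g ÷ 1.14 g/mL = 26,880 mL.

26.9 L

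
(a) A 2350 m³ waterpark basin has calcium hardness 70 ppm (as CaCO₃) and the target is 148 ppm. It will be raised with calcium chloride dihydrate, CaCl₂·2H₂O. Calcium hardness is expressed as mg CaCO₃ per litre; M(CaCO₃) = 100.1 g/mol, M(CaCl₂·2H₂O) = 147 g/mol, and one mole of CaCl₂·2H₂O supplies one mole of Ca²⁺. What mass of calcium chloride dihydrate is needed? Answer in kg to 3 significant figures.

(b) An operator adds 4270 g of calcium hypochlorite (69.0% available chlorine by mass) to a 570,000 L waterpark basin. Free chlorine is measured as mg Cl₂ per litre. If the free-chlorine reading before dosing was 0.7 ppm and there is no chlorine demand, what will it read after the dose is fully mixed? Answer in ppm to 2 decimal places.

(a) 269 kg; (b) 5.87 ppm

(a) Volume: 2350 m³ = 2,350,000 L.
(a) Hardness to add: (148 − 70) = 78 mg/L as CaCO₃ × 2,350,000 L = 183,300 g as CaCO₃.
(a) Moles of Ca²⁺ (1 mol Ca²⁺ ≡ 1 mol CaCO₃): 183,300 / 100.1 g/mol = 1831 mol.
(a) Mass of CaCl₂·2H₂O: 1831 × 147 = 269,200 g.

(b) Available chlorine delivered: 4270 g × 0.69 = 2946 g as Cl₂.
(b) Concentration rise: 2946 g / 570,000 L = 5.169 mg/L = 5.17 ppm.
(b) Final FC: 0.7 + 5.17 = 5.87 ppm.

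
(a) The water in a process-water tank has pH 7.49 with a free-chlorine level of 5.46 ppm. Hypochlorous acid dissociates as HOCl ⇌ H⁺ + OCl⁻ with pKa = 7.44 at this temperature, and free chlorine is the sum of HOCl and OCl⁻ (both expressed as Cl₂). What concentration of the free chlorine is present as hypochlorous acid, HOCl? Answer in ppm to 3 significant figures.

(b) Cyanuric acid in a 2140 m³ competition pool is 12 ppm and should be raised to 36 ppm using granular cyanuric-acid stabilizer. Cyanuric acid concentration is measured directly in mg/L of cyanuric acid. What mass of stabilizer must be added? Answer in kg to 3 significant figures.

(a) [OCl⁻]/[HOCl] = 10^(pH − pKa) = 10^(7.49 − 7.44) = 10^0.05 = 1.122.
(a) Fraction as HOCl = 1 / (1 + 1.122) = 0.4712.
(a) HOCl = 0.4712 × 5.46 ppm = 2.573 ppm.

(b) Volume: 2140 m³ = 2,140,000 L.
(b) CYA to add: (36 − 12) = 24 mg/L × 2,140,000 L = 51,360 g cyanuric acid.

(a) 2.57 ppm; (b) 51.4 kg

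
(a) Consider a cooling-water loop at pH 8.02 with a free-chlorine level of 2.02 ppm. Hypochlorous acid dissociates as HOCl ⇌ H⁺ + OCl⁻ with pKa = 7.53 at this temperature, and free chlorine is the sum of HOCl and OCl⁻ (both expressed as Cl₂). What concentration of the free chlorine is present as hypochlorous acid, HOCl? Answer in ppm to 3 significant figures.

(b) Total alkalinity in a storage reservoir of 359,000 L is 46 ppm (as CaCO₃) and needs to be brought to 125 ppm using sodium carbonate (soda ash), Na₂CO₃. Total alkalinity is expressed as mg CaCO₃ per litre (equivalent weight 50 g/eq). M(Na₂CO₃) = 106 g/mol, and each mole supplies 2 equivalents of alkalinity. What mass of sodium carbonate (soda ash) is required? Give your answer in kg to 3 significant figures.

(a) [OCl⁻]/[HOCl] = 10^(pH − pKa) = 10^(8.02 − 7.53) = 10^0.49 = 3.09.
(a) Fraction as HOCl = 1 / (1 + 3.09) = 0.2445.
(a) HOCl = 0.2445 × 2.02 ppm = 0.4939 ppm.

(b) Alkalinity to add: (125 − 46) = 79 mg/L as CaCO₃ × 359,000 L = 28,360 g as CaCO₃.
(b) Equivalents: 28,360 g ÷ 50 g/eq = 567.2 eq.
(b) Each mole of Na₂CO₃ supplies 2 eq, so 567.2 / 2 = 283.6 mol.
(b) Mass: 283.6 mol × 106 g/mol = 30,060 g.

(a) 0.494 ppm; (b) 30.1 kg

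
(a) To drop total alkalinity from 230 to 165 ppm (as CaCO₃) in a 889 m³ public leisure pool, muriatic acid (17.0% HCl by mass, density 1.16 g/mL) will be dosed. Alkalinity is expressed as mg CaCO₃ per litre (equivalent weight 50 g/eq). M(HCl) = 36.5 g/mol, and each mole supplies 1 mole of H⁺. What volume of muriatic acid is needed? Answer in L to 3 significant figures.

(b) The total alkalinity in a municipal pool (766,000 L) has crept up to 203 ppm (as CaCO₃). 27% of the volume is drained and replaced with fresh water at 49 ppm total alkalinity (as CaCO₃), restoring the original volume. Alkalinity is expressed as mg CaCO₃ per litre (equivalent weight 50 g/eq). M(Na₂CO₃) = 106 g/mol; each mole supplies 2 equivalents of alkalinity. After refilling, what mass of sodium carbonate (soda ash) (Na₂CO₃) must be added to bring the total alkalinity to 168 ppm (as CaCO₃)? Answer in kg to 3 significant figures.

(a) 214 L; (b) 5.34 kg

(a) Volume: 889 m³ = 889,000 L.
(a) Alkalinity to neutralize: (230 − 165) = 65 mg/L as CaCO₃ × 889,000 L = 57,780 g as CaCO₃.
(a) Equivalents of H⁺ required: 57,780 ÷ 50 g/eq = 1156 eq = 1156 mol HCl.
(a) Mass of HCl: 1156 × 36.5 = 42,180 g.
(a) Mass of 17.0% solution: 42,180 / 0.17 = 248,100 g.
(a) Volume: 248,100 g ÷ 1.16 g/mL = 213,900 mL.

(b) After draining 27% and refilling: 203 × 0.73 + 49 × 0.27 = 161.42 ppm.
(b) Deficit to target: 168 − 161.42 = 6.58 mg/L.
(b) As CaCO₃: 6.58 mg/L × 766,000 L = 5040 g; ÷ 50 g/eq ÷ 2 = 50.4 mol Na₂CO₃.
(b) Mass: 50.4 × 106 = 5343 g.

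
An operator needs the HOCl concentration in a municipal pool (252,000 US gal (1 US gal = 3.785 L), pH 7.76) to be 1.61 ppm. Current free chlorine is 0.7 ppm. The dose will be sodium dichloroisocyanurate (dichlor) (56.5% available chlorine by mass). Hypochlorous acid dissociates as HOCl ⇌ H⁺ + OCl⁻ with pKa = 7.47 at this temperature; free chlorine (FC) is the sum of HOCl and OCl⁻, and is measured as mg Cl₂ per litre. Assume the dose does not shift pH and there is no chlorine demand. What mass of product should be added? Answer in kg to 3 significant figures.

Volume: 252,000 US gal × 3.785 L/gal = 953,820 L.
[OCl⁻]/[HOCl] = 10^(pH − pKa) = 10^(7.76 − 7.47) = 1.95; fraction as HOCl = 1/(1 + 1.95) = 0.339.
Free chlorine required for 1.61 ppm HOCl: 1.61 / 0.339 = 4.749 ppm.
FC to add: 4.749 − 0.7 = 4.049 mg/L as Cl₂.
Cl₂ equivalent: 4.049 mg/L × 953,820 L = 3862 g.
Product at 56.5% available Cl: 3862 / 0.565 = 6836 g.

6.84 kg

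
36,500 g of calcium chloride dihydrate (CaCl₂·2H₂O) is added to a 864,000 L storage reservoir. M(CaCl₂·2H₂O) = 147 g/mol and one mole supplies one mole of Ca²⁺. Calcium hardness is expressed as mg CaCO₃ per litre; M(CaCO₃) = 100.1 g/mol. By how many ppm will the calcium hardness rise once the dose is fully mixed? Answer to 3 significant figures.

28.8 ppm

Moles of Ca²⁺: 36,500 g ÷ 147 g/mol = 248.3 mol.
As CaCO₃: 248.3 mol × 100.1 g/mol = 24,850 g.
Rise: 24,850 g / 864,000 L × 1000 = 28.77 mg/L.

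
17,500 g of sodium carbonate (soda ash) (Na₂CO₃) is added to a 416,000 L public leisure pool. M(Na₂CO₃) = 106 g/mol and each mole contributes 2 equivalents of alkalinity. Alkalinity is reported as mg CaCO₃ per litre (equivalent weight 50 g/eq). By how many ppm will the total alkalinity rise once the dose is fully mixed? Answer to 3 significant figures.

Moles of Na₂CO₃: 17,500 g ÷ 106 g/mol = 165.1 mol → 330.2 eq of alkalinity.
As CaCO₃: 330.2 eq × 50 g/eq = 16,510 g.
Rise: 16,510 g / 416,000 L × 1000 = 39.69 mg/L.

39.7 ppm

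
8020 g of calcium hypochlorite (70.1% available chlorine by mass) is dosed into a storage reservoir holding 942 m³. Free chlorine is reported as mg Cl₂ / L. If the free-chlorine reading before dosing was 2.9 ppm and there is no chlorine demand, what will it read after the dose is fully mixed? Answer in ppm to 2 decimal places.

8.87 ppm

Volume: 942 m³ = 942,000 L.
Available chlorine delivered: 8020 g × 0.701 = 5622 g as Cl₂.
Concentration rise: 5622 g / 942,000 L = 5.968 mg/L = 5.97 ppm.
Final FC: 2.9 + 5.97 = 8.87 ppm.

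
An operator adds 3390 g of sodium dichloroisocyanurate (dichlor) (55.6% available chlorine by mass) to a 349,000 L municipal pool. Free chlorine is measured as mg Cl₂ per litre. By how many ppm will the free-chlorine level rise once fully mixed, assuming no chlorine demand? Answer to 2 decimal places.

5.40 ppm

Available chlorine delivered: 3390 g × 0.556 = 1885 g as Cl₂.
Concentration rise: 1885 g / 349,000 L = 5.401 mg/L = 5.40 ppm.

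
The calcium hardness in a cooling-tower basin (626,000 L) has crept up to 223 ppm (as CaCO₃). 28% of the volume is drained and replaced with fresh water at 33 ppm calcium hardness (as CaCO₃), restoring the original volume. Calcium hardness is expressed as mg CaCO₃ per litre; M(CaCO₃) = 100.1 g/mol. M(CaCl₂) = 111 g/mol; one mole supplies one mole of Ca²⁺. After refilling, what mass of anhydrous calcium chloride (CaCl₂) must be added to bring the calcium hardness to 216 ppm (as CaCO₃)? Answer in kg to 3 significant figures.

32.1 kg

After draining 28% and refilling: 223 × 0.72 + 33 × 0.28 = 169.8 ppm.
Deficit to target: 216 − 169.8 = 46.2 mg/L.
As CaCO₃: 46.2 mg/L × 626,000 L = 28,920 g; ÷ 100.1 = 288.9 mol Ca²⁺.
Mass: 288.9 × 111 = 32,070 g.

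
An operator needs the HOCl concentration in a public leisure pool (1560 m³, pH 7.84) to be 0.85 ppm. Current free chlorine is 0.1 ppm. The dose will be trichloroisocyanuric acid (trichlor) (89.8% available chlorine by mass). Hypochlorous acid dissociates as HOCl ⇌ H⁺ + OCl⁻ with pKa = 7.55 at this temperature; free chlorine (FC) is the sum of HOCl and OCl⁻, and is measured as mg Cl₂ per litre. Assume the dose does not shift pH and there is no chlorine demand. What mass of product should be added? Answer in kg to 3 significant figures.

4.18 kg

Volume: 1560 m³ = 1,560,000 L.
[OCl⁻]/[HOCl] = 10^(pH − pKa) = 10^(7.84 − 7.55) = 1.95; fraction as HOCl = 1/(1 + 1.95) = 0.339.
Free chlorine required for 0.85 ppm HOCl: 0.85 / 0.339 = 2.507 ppm.
FC to add: 2.507 − 0.1 = 2.407 mg/L as Cl₂.
Cl₂ equivalent: 2.407 mg/L × 1,560,000 L = 3755 g.
Product at 89.8% available Cl: 3755 / 0.898 = 4182 g.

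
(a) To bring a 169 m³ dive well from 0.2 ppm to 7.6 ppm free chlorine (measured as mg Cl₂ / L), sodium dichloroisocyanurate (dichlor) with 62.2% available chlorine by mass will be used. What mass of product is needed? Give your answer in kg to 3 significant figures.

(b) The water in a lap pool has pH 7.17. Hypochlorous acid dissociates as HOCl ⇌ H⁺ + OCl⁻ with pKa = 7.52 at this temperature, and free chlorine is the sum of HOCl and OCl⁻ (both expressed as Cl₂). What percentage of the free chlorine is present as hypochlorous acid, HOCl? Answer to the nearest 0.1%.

(a) Volume: 169 m³ = 169,000 L.
(a) Chlorine deficit: 7.6 − 0.2 = 7.4 ppm = 7.4 mg/L as Cl₂.
(a) Cl₂ equivalent needed: 7.4 mg/L × 169,000 L = 1,251,000 mg = 1251 g.
(a) Product at 62.2% available chlorine: 1251 / 0.622 = 2011 g.

(b) [OCl⁻]/[HOCl] = 10^(pH − pKa) = 10^(7.17 − 7.52) = 10^-0.35 = 0.4467.
(b) Fraction as HOCl = 1 / (1 + 0.4467) = 0.6912.

(a) 2.01 kg; (b) 69.1%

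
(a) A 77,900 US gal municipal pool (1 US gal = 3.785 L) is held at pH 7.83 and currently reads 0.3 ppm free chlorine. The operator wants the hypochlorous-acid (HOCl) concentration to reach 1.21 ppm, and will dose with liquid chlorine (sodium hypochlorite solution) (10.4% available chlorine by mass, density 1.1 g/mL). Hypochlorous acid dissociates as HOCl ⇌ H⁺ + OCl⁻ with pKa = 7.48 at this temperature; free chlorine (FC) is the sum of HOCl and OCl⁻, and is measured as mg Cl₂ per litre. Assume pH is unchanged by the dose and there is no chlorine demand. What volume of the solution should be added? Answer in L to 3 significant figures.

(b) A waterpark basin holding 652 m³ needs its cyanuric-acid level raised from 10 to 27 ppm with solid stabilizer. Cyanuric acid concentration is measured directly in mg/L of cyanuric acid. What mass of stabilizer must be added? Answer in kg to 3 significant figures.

(a) 9.33 L; (b) 11.1 kg

(a) Volume: 77,900 US gal × 3.785 L/gal = 294,852 L.
(a) [OCl⁻]/[HOCl] = 10^(pH − pKa) = 10^(7.83 − 7.48) = 2.239; fraction as HOCl = 1/(1 + 2.239) = 0.3088.
(a) Free chlorine required for 1.21 ppm HOCl: 1.21 / 0.3088 = 3.919 ppm.
(a) FC to add: 3.919 − 0.3 = 3.619 mg/L as Cl₂.
(a) Cl₂ equivalent: 3.619 mg/L × 294,852 L = 1067 g.
(a) Product at 10.4% available Cl: 1067 / 0.104 = 10,260 g.
(a) Volume: 10,260 g ÷ 1.1 g/mL = 9327 mL.

(b) Volume: 652 m³ = 652,000 L.
(b) CYA to add: (27 − 10) = 17 mg/L × 652,000 L = 11,080 g cyanuric acid.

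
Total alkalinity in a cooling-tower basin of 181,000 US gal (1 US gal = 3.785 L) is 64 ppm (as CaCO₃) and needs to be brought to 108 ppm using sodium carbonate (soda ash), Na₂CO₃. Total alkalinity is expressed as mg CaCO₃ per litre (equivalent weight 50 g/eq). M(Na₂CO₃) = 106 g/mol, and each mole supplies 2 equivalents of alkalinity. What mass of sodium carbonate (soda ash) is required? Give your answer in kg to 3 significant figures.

32.0 kg

Volume: 181,000 US gal × 3.785 L/gal = 685,085 L.
Alkalinity to add: (108 − 64) = 44 mg/L as CaCO₃ × 685,085 L = 30,140 g as CaCO₃.
Equivalents: 30,140 g ÷ 50 g/eq = 602.9 eq.
Each mole of Na₂CO₃ supplies 2 eq, so 602.9 / 2 = 301.4 mol.
Mass: 301.4 mol × 106 g/mol = 31,950 g.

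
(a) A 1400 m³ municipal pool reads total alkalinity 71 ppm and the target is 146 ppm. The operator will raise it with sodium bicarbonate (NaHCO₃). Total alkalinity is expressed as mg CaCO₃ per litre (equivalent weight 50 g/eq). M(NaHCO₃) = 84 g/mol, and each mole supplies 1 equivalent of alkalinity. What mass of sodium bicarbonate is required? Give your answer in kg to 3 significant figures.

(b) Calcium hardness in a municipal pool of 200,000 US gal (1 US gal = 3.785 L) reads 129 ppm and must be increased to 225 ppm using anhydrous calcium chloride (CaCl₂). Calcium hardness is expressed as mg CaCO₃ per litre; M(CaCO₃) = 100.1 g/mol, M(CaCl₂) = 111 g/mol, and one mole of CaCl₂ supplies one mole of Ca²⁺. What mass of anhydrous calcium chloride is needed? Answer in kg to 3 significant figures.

(a) 176 kg; (b) 80.6 kg

(a) Volume: 1400 m³ = 1,400,000 L.
(a) Alkalinity to add: (146 − 71) = 75 mg/L as CaCO₃ × 1,400,000 L = 105,000 g as CaCO₃.
(a) Equivalents: 105,000 g ÷ 50 g/eq = 2100 eq.
(a) NaHCO₃ supplies 1 eq per mole → 2100 mol.
(a) Mass: 2100 mol × 84 g/mol = 176,400 g.

(b) Volume: 200,000 US gal × 3.785 L/gal = 757,000 L.
(b) Hardness to add: (225 − 129) = 96 mg/L as CaCO₃ × 757,000 L = 72,670 g as CaCO₃.
(b) Moles of Ca²⁺ (1 mol Ca²⁺ ≡ 1 mol CaCO₃): 72,670 / 100.1 g/mol = 726 mol.
(b) Mass of CaCl₂: 726 × 111 = 80,590 g.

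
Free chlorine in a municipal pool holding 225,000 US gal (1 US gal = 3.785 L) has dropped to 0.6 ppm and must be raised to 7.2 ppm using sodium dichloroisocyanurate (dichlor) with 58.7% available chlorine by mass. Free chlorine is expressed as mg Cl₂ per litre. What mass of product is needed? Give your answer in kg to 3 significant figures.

Volume: 225,000 US gal × 3.785 L/gal = 851,625 L.
Chlorine deficit: 7.2 − 0.6 = 6.6 ppm = 6.6 mg/L as Cl₂.
Cl₂ equivalent needed: 6.6 mg/L × 851,625 L = 5,621,000 mg = 5621 g.
Product at 58.7% available chlorine: 5621 / 0.587 = 9575 g.

9.58 kg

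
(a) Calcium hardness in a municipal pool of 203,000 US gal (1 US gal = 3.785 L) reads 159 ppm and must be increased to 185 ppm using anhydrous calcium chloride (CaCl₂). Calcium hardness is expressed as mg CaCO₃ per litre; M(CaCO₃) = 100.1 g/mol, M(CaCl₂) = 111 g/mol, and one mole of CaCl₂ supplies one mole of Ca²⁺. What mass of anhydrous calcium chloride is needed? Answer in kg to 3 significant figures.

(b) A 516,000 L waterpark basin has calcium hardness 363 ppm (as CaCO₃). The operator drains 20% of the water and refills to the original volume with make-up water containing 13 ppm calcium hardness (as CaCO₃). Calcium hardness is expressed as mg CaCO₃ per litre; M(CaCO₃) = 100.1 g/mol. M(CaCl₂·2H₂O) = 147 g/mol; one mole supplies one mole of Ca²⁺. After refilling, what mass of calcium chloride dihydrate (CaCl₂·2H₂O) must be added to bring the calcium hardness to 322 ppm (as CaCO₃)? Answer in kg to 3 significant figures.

(a) Volume: 203,000 US gal × 3.785 L/gal = 768,355 L.
(a) Hardness to add: (185 − 159) = 26 mg/L as CaCO₃ × 768,355 L = 19,980 g as CaCO₃.
(a) Moles of Ca²⁺ (1 mol Ca²⁺ ≡ 1 mol CaCO₃): 19,980 / 100.1 g/mol = 199.6 mol.
(a) Mass of CaCl₂: 199.6 × 111 = 22,150 g.

(b) After draining 20% and refilling: 363 × 0.80 + 13 × 0.20 = 293 ppm.
(b) Deficit to target: 322 − 293 = 29 mg/L.
(b) As CaCO₃: 29 mg/L × 516,000 L = 14,960 g; ÷ 100.1 = 149.5 mol Ca²⁺.
(b) Mass: 149.5 × 147 = 21,980 g.

(a) 22.2 kg; (b) 22.0 kg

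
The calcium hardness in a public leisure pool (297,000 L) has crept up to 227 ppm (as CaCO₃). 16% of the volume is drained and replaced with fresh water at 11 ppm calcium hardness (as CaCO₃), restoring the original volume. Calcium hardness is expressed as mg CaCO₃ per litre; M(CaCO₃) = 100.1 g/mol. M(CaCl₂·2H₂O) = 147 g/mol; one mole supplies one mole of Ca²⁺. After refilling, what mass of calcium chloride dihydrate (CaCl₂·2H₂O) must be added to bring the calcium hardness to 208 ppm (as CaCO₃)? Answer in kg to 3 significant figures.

After draining 16% and refilling: 227 × 0.84 + 11 × 0.16 = 192.44 ppm.
Deficit to target: 208 − 192.44 = 15.56 mg/L.
As CaCO₃: 15.56 mg/L × 297,000 L = 4621 g; ÷ 100.1 = 46.17 mol Ca²⁺.
Mass: 46.17 × 147 = 6787 g.

6.79 kg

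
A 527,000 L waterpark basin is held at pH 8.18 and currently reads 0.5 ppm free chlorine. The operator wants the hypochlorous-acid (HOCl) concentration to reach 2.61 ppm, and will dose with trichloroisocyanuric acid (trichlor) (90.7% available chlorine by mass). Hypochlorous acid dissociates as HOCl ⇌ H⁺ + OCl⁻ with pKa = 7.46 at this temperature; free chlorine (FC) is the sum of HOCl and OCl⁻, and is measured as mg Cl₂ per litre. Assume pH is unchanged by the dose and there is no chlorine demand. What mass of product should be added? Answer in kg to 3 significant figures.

9.18 kg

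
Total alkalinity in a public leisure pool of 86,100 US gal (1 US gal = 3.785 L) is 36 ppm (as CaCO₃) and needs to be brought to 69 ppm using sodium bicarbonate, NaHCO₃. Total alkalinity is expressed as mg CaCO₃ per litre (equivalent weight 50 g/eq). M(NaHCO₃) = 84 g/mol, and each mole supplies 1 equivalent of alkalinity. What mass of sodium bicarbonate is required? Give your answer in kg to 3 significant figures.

Volume: 86,100 US gal × 3.785 L/gal = 325,888 L.
Alkalinity to add: (69 − 36) = 33 mg/L as CaCO₃ × 325,888 L = 10,750 g as CaCO₃.
Equivalents: 10,750 g ÷ 50 g/eq = 215.1 eq.
NaHCO₃ supplies 1 eq per mole → 215.1 mol.
Mass: 215.1 mol × 84 g/mol = 18,070 g.

18.1 kg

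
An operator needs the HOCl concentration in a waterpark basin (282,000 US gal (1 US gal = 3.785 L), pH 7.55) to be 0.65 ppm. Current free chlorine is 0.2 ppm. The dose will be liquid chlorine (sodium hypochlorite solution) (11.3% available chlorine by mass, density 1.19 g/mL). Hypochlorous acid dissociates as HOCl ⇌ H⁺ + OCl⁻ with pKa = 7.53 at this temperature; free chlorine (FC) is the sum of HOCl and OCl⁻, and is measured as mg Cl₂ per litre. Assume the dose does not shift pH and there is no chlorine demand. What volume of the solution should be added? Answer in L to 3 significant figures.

8.97 L

Volume: 282,000 US gal × 3.785 L/gal = 1,067,370 L.
[OCl⁻]/[HOCl] = 10^(pH − pKa) = 10^(7.55 − 7.53) = 1.047; fraction as HOCl = 1/(1 + 1.047) = 0.4885.
Free chlorine required for 0.65 ppm HOCl: 0.65 / 0.4885 = 1.331 ppm.
FC to add: 1.331 − 0.2 = 1.131 mg/L as Cl₂.
Cl₂ equivalent: 1.131 mg/L × 1,067,370 L = 1207 g.
Product at 11.3% available Cl: 1207 / 0.113 = 10,680 g.
Volume: 10,680 g ÷ 1.19 g/mL = 8975 mL.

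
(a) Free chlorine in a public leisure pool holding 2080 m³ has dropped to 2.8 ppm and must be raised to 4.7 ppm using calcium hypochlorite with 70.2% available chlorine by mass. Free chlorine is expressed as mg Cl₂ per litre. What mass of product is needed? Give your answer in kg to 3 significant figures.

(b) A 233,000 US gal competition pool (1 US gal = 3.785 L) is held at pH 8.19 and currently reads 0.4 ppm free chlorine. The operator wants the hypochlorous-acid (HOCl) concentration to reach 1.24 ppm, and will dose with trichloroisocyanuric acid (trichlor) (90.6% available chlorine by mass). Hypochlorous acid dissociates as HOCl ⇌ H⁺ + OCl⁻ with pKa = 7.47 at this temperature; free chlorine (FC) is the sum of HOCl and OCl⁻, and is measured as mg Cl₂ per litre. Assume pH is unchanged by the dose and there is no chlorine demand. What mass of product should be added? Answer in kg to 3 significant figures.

(a) 5.63 kg; (b) 7.15 kg

(a) Volume: 2080 m³ = 2,080,000 L.
(a) Chlorine deficit: 4.7 − 2.8 = 1.9 ppm = 1.9 mg/L as Cl₂.
(a) Cl₂ equivalent needed: 1.9 mg/L × 2,080,000 L = 3,952,000 mg = 3952 g.
(a) Product at 70.2% available chlorine: 3952 / 0.702 = 5630 g.

(b) Volume: 233,000 US gal × 3.785 L/gal = 881,905 L.
(b) [OCl⁻]/[HOCl] = 10^(pH − pKa) = 10^(8.19 − 7.47) = 5.248; fraction as HOCl = 1/(1 + 5.248) = 0.16.
(b) Free chlorine required for 1.24 ppm HOCl: 1.24 / 0.16 = 7.748 ppm.
(b) FC to add: 7.748 − 0.4 = 7.348 mg/L as Cl₂.
(b) Cl₂ equivalent: 7.348 mg/L × 881,905 L = 6480 g.
(b) Product at 90.6% available Cl: 6480 / 0.906 = 7152 g.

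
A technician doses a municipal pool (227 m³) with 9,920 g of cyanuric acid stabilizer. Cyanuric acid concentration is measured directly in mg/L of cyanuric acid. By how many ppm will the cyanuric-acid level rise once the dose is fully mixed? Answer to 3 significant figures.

43.7 ppm

Volume: 227 m³ = 227,000 L.
Rise: 9,920 g / 227,000 L × 1000 = 43.7 mg/L.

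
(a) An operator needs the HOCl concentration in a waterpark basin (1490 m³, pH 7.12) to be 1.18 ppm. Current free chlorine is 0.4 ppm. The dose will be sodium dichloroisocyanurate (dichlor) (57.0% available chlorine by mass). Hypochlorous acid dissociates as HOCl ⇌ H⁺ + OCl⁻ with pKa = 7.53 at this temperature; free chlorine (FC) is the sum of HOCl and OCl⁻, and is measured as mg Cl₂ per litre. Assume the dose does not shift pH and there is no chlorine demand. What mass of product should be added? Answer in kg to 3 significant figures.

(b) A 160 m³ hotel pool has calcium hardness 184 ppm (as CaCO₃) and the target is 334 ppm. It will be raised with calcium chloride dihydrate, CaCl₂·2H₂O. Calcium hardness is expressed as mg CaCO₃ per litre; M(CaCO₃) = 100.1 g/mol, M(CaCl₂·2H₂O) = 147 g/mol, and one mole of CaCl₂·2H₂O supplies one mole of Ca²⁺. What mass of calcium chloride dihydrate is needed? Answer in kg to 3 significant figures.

(a) 3.24 kg; (b) 35.2 kg

(a) Volume: 1490 m³ = 1,490,000 L.
(a) [OCl⁻]/[HOCl] = 10^(pH − pKa) = 10^(7.12 − 7.53) = 0.389; fraction as HOCl = 1/(1 + 0.389) = 0.7199.
(a) Free chlorine required for 1.18 ppm HOCl: 1.18 / 0.7199 = 1.639 ppm.
(a) FC to add: 1.639 − 0.4 = 1.239 mg/L as Cl₂.
(a) Cl₂ equivalent: 1.239 mg/L × 1,490,000 L = 1846 g.
(a) Product at 57.0% available Cl: 1846 / 0.57 = 3239 g.

(b) Volume: 160 m³ = 160,000 L.
(b) Hardness to add: (334 − 184) = 150 mg/L as CaCO₃ × 160,000 L = 24,000 g as CaCO₃.
(b) Moles of Ca²⁺ (1 mol Ca²⁺ ≡ 1 mol CaCO₃): 24,000 / 100.1 g/mol = 239.8 mol.
(b) Mass of CaCl₂·2H₂O: 239.8 × 147 = 35,240 g.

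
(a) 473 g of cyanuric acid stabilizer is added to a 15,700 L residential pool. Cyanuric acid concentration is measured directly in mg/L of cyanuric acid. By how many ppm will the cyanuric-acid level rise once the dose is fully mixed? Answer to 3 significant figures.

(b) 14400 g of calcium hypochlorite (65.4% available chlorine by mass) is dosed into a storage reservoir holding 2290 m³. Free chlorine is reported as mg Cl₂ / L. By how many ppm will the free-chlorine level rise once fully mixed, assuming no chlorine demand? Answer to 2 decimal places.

(a) 30.1 ppm; (b) 4.11 ppm

(a) Rise: 473 g / 15,700 L × 1000 = 30.13 mg/L.

(b) Volume: 2290 m³ = 2,290,000 L.
(b) Available chlorine delivered: 14,400 g × 0.654 = 9418 g as Cl₂.
(b) Concentration rise: 9418 g / 2,290,000 L = 4.112 mg/L = 4.11 ppm.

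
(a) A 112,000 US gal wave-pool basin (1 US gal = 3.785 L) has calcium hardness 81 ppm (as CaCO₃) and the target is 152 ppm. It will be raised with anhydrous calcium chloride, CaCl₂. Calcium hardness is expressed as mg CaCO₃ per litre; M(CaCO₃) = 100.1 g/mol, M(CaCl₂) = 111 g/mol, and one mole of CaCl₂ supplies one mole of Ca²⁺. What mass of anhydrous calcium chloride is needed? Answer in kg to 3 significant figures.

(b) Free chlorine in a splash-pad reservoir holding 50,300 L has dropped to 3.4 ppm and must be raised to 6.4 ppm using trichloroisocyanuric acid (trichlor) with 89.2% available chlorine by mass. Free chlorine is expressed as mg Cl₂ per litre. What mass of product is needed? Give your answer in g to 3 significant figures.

(a) Volume: 112,000 US gal × 3.785 L/gal = 423,920 L.
(a) Hardness to add: (152 − 81) = 71 mg/L as CaCO₃ × 423,920 L = 30,100 g as CaCO₃.
(a) Moles of Ca²⁺ (1 mol Ca²⁺ ≡ 1 mol CaCO₃): 30,100 / 100.1 g/mol = 300.7 mol.
(a) Mass of CaCl₂: 300.7 × 111 = 33,380 g.

(b) Chlorine deficit: 6.4 − 3.4 = 3 ppm = 3 mg/L as Cl₂.
(b) Cl₂ equivalent needed: 3 mg/L × 50,300 L = 150,900 mg = 150.9 g.
(b) Product at 89.2% available chlorine: 150.9 / 0.892 = 169.2 g.

(a) 33.4 kg; (b) 169 g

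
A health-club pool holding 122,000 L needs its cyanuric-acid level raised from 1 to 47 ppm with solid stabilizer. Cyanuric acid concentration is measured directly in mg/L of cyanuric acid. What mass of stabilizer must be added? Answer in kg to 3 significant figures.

CYA to add: (47 − 1) = 46 mg/L × 122,000 L = 5612 g cyanuric acid.

5.61 kg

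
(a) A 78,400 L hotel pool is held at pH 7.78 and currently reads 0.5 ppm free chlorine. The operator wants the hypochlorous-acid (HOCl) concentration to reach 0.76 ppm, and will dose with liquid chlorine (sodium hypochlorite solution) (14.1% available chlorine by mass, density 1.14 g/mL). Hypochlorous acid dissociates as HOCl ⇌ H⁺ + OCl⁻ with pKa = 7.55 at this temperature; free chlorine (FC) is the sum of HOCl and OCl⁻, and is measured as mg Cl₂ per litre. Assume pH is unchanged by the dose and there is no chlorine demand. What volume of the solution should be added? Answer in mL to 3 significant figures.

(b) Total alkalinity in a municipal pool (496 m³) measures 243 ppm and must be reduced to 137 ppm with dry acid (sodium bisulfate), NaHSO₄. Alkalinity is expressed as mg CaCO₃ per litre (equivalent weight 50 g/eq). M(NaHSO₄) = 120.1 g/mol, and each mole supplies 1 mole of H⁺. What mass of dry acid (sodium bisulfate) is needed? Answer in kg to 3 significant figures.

(a) [OCl⁻]/[HOCl] = 10^(pH − pKa) = 10^(7.78 − 7.55) = 1.698; fraction as HOCl = 1/(1 + 1.698) = 0.3706.
(a) Free chlorine required for 0.76 ppm HOCl: 0.76 / 0.3706 = 2.051 ppm.
(a) FC to add: 2.051 − 0.5 = 1.551 mg/L as Cl₂.
(a) Cl₂ equivalent: 1.551 mg/L × 78,400 L = 121.6 g.
(a) Product at 14.1% available Cl: 121.6 / 0.141 = 862.2 g.
(a) Volume: 862.2 g ÷ 1.14 g/mL = 756.3 mL.

(b) Volume: 496 m³ = 496,000 L.
(b) Alkalinity to neutralize: (243 − 137) = 106 mg/L as CaCO₃ × 496,000 L = 52,580 g as CaCO₃.
(b) Equivalents of H⁺ required: 52,580 ÷ 50 g/eq = 1052 eq = 1052 mol NaHSO₄.
(b) Mass of NaHSO₄: 1052 × 120.1 = 126,300 g.

(a) 756 mL; (b) 126 kg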